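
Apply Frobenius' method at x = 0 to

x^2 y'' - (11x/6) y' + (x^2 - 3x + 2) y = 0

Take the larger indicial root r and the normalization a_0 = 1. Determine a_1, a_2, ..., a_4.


Write in Frobenius form y'' + (p(x)/x) y' + (q(x)/x^2) y = 0:
  p(x) = -11/6,  q(x) = x^2 - 3x + 2.
Indicial equation: r(r-1) + (-11/6) r + (2) = 0 -> roots r_1 = 3/2, r_2 = 4/3.
Take r = r_1 = 3/2. Let y(x) = x^r sum_{n>=0} a_n x^n with a_0 = 1.
Substitute y = x^r sum a_n x^n and match x^{r+n}. The recurrence is
  D(n) a_n - 3 a_{n-1} + 1 a_{n-2} = 0,  where D(n) = (r+n)(r+n-1) + (-11/6)(r+n) + (2).
  a_n = [3 a_{n-1} - 1 a_{n-2}] / D(n).
Since the indicial polynomial factors as (r - r_1)(r - r_2), D(n) = (r_1 + n - r_1)(r_1 + n - r_2) = n(n + 1/6).
Evaluating step by step (a_0 = 1):
  n = 1: D(1) = 1(1 + 1/6) = 7/6; numerator = 3(1) = 3; a_1 = (3)/(7/6) = 18/7
  n = 2: D(2) = 2(2 + 1/6) = 13/3; numerator = 3(18/7) - 1(1) = 47/7; a_2 = (47/7)/(13/3) = 141/91
  n = 3: D(3) = 3(3 + 1/6) = 19/2; numerator = 3(141/91) - 1(18/7) = 27/13; a_3 = (27/13)/(19/2) = 54/247
  n = 4: D(4) = 4(4 + 1/6) = 50/3; numerator = 3(54/247) - 1(141/91) = -1545/1729; a_4 = (-1545/1729)/(50/3) = -927/17290

r = 3/2; a_0 = 1; a_1 = 18/7; a_2 = 141/91; a_3 = 54/247; a_4 = -927/17290


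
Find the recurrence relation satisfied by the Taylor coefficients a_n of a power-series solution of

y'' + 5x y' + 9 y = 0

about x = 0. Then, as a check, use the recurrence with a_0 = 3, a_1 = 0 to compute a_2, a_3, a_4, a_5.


Substitute y = sum_n a_n x^n.
y''(x) has coefficient (n+2)(n+1) a_{n+2} at x^n;
5 x y'(x) has coefficient 5 n a_n at x^n (shift);
9 y(x) has coefficient 9 a_n at x^n.
Matching x^n: (n+2)(n+1) a_{n+2} + (5n + 9) a_n = 0.
Thus a_{n+2} = (-5n - 9) / ((n+1)(n+2)) * a_n.

Check with a_0 = 3, a_1 = 0 (apply the recurrence for n = 0, 1, 2, 3): a_0 = 3, a_1 = 0, a_2 = -27/2, a_3 = 0, a_4 = 171/8, a_5 = 0.

a_(n+2) = (-5n - 9) / ((n+1)(n+2)) * a_n; check: a_0 = 3, a_1 = 0, a_2 = -27/2, a_3 = 0, a_4 = 171/8, a_5 = 0


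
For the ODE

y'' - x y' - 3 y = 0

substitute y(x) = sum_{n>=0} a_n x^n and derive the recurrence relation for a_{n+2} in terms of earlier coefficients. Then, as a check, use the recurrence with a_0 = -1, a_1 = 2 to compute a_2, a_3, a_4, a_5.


Substitute y = sum_n a_n x^n.
y''(x) has coefficient (n+2)(n+1) a_{n+2} at x^n;
-x y'(x) has coefficient -n a_n at x^n (shift);
-3 y(x) has coefficient -3 a_n at x^n.
Matching x^n: (n+2)(n+1) a_{n+2} + (-n - 3) a_n = 0.
Thus a_{n+2} = (n + 3) / ((n+1)(n+2)) * a_n.

Check with a_0 = -1, a_1 = 2 (apply the recurrence for n = 0, 1, 2, 3): a_0 = -1, a_1 = 2, a_2 = -3/2, a_3 = 4/3, a_4 = -5/8, a_5 = 2/5.

a_(n+2) = (n + 3) / ((n+1)(n+2)) * a_n; check: a_0 = -1, a_1 = 2, a_2 = -3/2, a_3 = 4/3, a_4 = -5/8, a_5 = 2/5


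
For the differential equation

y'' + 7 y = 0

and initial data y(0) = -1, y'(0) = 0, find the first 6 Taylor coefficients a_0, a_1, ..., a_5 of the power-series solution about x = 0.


Ansatz: y(x) = sum_{n>=0} a_n x^n, so y'(x) = sum_{n>=1} n a_n x^(n-1) and y''(x) = sum_{n>=2} n(n-1) a_n x^(n-2).
Substitute into P(x) y'' + Q(x) y' + R(x) y = 0 with P(x) = 1, Q(x) = 0, R(x) = 7, and match powers of x.
Initial conditions: a_0 = -1, a_1 = 0.
Setting the coefficient of each power of x to zero and solving order by order (substituting the coefficients already found):
  x^0: 2 a_2 + 7 a_0 = 0  ->  2 a_2 = -7 a_0 = 7  ->  a_2 = 7/2
  x^1: 6 a_3 + 7 a_1 = 0  ->  6 a_3 = -7 a_1 = 0  ->  a_3 = 0
  x^2: 12 a_4 + 7 a_2 = 0  ->  12 a_4 = -7 a_2 = -49/2  ->  a_4 = -49/24
  x^3: 20 a_5 + 7 a_3 = 0  ->  20 a_5 = -7 a_3 = 0  ->  a_5 = 0
Truncated series: y(x) = -1 + (7/2) x^2 - (49/24) x^4 + O(x^6).

a_0 = -1; a_1 = 0; a_2 = 7/2; a_3 = 0; a_4 = -49/24; a_5 = 0


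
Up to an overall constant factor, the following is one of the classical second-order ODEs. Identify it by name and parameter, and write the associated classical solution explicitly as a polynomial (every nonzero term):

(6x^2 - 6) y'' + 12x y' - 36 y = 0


All three coefficients share the factor -6; dividing through by -6 gives  (1 - x^2) y'' - 2x y' + 6 y = 0.
This matches the Legendre equation (1 - x^2) y'' - 2x y' + n(n+1) y = 0 (note the -2x y' term) with n(n+1) = 6, so n = 2; the polynomial solution is P_2(x).
With y = sum_k a_k x^k, matching x^k gives (k+2)(k+1) a_{k+2} = [k(k+1) - n(n+1)] a_k = (k - 2)(k + 3) a_k. The right side vanishes at k = 2, so the series with the parity of 2 terminates at degree 2.
Standard normalization (P_n(1) = 1): leading coefficient (2n)!/(2^n (n!)^2) = 24/(4*4) = 3/2, so a_2 = 3/2. Work downward with a_k = (k+1)(k+2) a_{k+2} / ((k - 2)(k + 3)):
  a_0 = (1)(2)(3/2) / ((0 - 2)(0 + 3)) = 3/(-6) = -1/2
Hence P_2(x) = 3 x^2/2 - 1/2.

P_2(x); series = 3 x^2/2 - 1/2


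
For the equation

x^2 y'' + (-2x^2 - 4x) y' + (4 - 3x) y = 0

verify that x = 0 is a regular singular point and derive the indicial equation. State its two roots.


Divide by x^2 to reach normal form y'' + P_1(x) y' + P_2(x) y = 0 with P_1(x) = -2 - 4/x and P_2(x) = -3/x + 4/x^2.
x = 0 is a singular point because the y'-coefficient -2 - 4/x has a pole at x = 0 and the y-coefficient -3/x + 4/x^2 has a pole at x = 0.
It is a regular singular point because x P_1(x) = p(x) = -2x - 4 and x^2 P_2(x) = q(x) = 4 - 3x are polynomials, hence analytic at x = 0.
p(0) = -4,  q(0) = 4.
Indicial equation: r(r-1) + p(0) r + q(0) = 0, i.e. r^2 + (p(0) - 1) r + q(0) = 0, i.e. r^2 - 5 r + 4 = 0.
Discriminant: (-5)^2 - 4(4) = 9, so r = (5 ± 3)/2.
Solving: r_1 = 4, r_2 = 1.

indicial: r^2 - 5 r + 4 = 0; roots r_1 = 4, r_2 = 1


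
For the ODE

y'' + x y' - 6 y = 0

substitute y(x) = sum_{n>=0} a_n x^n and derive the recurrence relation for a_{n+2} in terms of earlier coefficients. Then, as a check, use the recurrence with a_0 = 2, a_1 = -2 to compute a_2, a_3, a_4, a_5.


Substitute y = sum_n a_n x^n.
y''(x) has coefficient (n+2)(n+1) a_{n+2} at x^n;
x y'(x) has coefficient n a_n at x^n (shift);
-6 y(x) has coefficient -6 a_n at x^n.
Matching x^n: (n+2)(n+1) a_{n+2} + (n - 6) a_n = 0.
Thus a_{n+2} = (-n + 6) / ((n+1)(n+2)) * a_n.

Check with a_0 = 2, a_1 = -2 (apply the recurrence for n = 0, 1, 2, 3): a_0 = 2, a_1 = -2, a_2 = 6, a_3 = -5/3, a_4 = 2, a_5 = -1/4.

a_(n+2) = (-n + 6) / ((n+1)(n+2)) * a_n; check: a_0 = 2, a_1 = -2, a_2 = 6, a_3 = -5/3, a_4 = 2, a_5 = -1/4


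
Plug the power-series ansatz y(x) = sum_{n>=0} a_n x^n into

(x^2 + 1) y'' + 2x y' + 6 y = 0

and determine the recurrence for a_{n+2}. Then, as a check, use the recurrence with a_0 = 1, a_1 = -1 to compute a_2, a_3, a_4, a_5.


Substitute y = sum_n a_n x^n.
(1 + 1 x^2) y'' contributes (n+2)(n+1) a_{n+2} + n(n-1) a_n at x^n.
2 x y'(x) contributes 2 n a_n at x^n.
6 y(x) contributes 6 a_n at x^n.
Matching x^n: (n+2)(n+1) a_{n+2} + (n(n-1) + 2 n + 6) a_n = 0.
Thus a_{n+2} = (-n(n-1) - 2 n - 6) / ((n+1)(n+2)) * a_n.

Check with a_0 = 1, a_1 = -1 (apply the recurrence for n = 0, 1, 2, 3): a_0 = 1, a_1 = -1, a_2 = -3, a_3 = 4/3, a_4 = 3, a_5 = -6/5.

a_(n+2) = (-n(n-1) - 2 n - 6) / ((n+1)(n+2)) * a_n; check: a_0 = 1, a_1 = -1, a_2 = -3, a_3 = 4/3, a_4 = 3, a_5 = -6/5


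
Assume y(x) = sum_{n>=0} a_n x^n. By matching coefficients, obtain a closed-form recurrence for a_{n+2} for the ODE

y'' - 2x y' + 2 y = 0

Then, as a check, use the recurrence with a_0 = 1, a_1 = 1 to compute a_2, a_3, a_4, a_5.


Substitute y = sum_n a_n x^n.
y''(x) has coefficient (n+2)(n+1) a_{n+2} at x^n;
-2 x y'(x) has coefficient -2 n a_n at x^n (shift);
2 y(x) has coefficient 2 a_n at x^n.
Matching x^n: (n+2)(n+1) a_{n+2} + (-2n + 2) a_n = 0.
Thus a_{n+2} = (2n - 2) / ((n+1)(n+2)) * a_n.

Check with a_0 = 1, a_1 = 1 (apply the recurrence for n = 0, 1, 2, 3): a_0 = 1, a_1 = 1, a_2 = -1, a_3 = 0, a_4 = -1/6, a_5 = 0.

a_(n+2) = (2n - 2) / ((n+1)(n+2)) * a_n; check: a_0 = 1, a_1 = 1, a_2 = -1, a_3 = 0, a_4 = -1/6, a_5 = 0


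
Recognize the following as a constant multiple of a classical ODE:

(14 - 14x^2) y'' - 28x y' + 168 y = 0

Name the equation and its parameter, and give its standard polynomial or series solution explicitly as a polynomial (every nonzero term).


All three coefficients share the factor 14; dividing through by 14 gives  (1 - x^2) y'' - 2x y' + 12 y = 0.
This matches the Legendre equation (1 - x^2) y'' - 2x y' + n(n+1) y = 0 (note the -2x y' term) with n(n+1) = 12, so n = 3; the polynomial solution is P_3(x).
With y = sum_k a_k x^k, matching x^k gives (k+2)(k+1) a_{k+2} = [k(k+1) - n(n+1)] a_k = (k - 3)(k + 4) a_k. The right side vanishes at k = 3, so the series with the parity of 3 terminates at degree 3.
Standard normalization (P_n(1) = 1): leading coefficient (2n)!/(2^n (n!)^2) = 720/(8*36) = 5/2, so a_3 = 5/2. Work downward with a_k = (k+1)(k+2) a_{k+2} / ((k - 3)(k + 4)):
  a_1 = (2)(3)(5/2) / ((1 - 3)(1 + 4)) = 15/(-10) = -3/2
Hence P_3(x) = 5 x^3/2 - 3 x/2.

P_3(x); series = 5 x^3/2 - 3 x/2


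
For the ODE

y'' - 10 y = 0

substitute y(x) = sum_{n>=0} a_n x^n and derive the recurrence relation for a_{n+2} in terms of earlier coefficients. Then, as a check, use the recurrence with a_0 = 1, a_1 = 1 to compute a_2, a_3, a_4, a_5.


Substitute y = sum_n a_n x^n into y'' + (const) y = 0.
y''(x) = sum_{n>=0} (n+2)(n+1) a_{n+2} x^n.
The ODE becomes sum_n [(n+2)(n+1) a_{n+2} - 10 a_n] x^n = 0.
Setting each coefficient to zero gives the recurrence:
  (n+2)(n+1) a_{n+2} - 10 a_n = 0,
  a_{n+2} = 10 / ((n+1)(n+2)) a_n.

Check with a_0 = 1, a_1 = 1 (apply the recurrence for n = 0, 1, 2, 3): a_0 = 1, a_1 = 1, a_2 = 5, a_3 = 5/3, a_4 = 25/6, a_5 = 5/6.

a_{n+2} = 10/((n+1)(n+2)) * a_n; check: a_0 = 1, a_1 = 1, a_2 = 5, a_3 = 5/3, a_4 = 25/6, a_5 = 5/6


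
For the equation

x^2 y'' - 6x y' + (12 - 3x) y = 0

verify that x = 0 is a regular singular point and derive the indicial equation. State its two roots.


Divide by x^2 to reach normal form y'' + P_1(x) y' + P_2(x) y = 0 with P_1(x) = -6/x and P_2(x) = -3/x + 12/x^2.
x = 0 is a singular point because the y'-coefficient -6/x has a pole at x = 0 and the y-coefficient -3/x + 12/x^2 has a pole at x = 0.
It is a regular singular point because x P_1(x) = p(x) = -6 and x^2 P_2(x) = q(x) = 12 - 3x are polynomials, hence analytic at x = 0.
p(0) = -6,  q(0) = 12.
Indicial equation: r(r-1) + p(0) r + q(0) = 0, i.e. r^2 + (p(0) - 1) r + q(0) = 0, i.e. r^2 - 7 r + 12 = 0.
Discriminant: (-7)^2 - 4(12) = 1, so r = (7 ± 1)/2.
Solving: r_1 = 4, r_2 = 3.

indicial: r^2 - 7 r + 12 = 0; roots r_1 = 4, r_2 = 3


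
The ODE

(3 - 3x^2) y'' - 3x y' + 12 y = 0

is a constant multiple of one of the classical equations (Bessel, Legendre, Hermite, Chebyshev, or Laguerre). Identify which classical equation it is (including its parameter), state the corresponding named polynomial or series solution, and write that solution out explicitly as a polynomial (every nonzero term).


All three coefficients share the factor 3; dividing through by 3 gives  (1 - x^2) y'' - x y' + 4 y = 0.
This matches the Chebyshev equation (1 - x^2) y'' - x y' + n^2 y = 0 (note the -x y' term, not -2x y') with n^2 = 4, so n = 2; the polynomial solution is T_2(x).
With y = sum_k a_k x^k, matching x^k gives (k+2)(k+1) a_{k+2} = (k^2 - n^2) a_k = (k - 2)(k + 2) a_k. The right side vanishes at k = 2, so the series with the parity of 2 terminates at degree 2.
Standard normalization: leading coefficient of T_n is 2^(n-1), so a_2 = 2^1 = 2. Work downward with a_k = (k+1)(k+2) a_{k+2} / ((k - 2)(k + 2)):
  a_0 = (1)(2)(2) / ((0 - 2)(0 + 2)) = 4/(-4) = -1
Hence T_2(x) = 2 x^2 - 1.

T_2(x); series = 2 x^2 - 1


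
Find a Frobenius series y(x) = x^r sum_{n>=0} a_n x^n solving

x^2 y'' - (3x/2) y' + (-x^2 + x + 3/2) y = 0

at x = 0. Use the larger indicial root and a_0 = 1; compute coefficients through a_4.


Write in Frobenius form y'' + (p(x)/x) y' + (q(x)/x^2) y = 0:
  p(x) = -3/2,  q(x) = -x^2 + x + 3/2.
Indicial equation: r(r-1) + (-3/2) r + (3/2) = 0 -> roots r_1 = 3/2, r_2 = 1.
Take r = r_1 = 3/2. Let y(x) = x^r sum_{n>=0} a_n x^n with a_0 = 1.
Substitute y = x^r sum a_n x^n and match x^{r+n}. The recurrence is
  D(n) a_n + 1 a_{n-1} - 1 a_{n-2} = 0,  where D(n) = (r+n)(r+n-1) + (-3/2)(r+n) + (3/2).
  a_n = [-1 a_{n-1} + 1 a_{n-2}] / D(n).
Since the indicial polynomial factors as (r - r_1)(r - r_2), D(n) = (r_1 + n - r_1)(r_1 + n - r_2) = n(n + 1/2).
Evaluating step by step (a_0 = 1):
  n = 1: D(1) = 1(1 + 1/2) = 3/2; numerator = -1(1) = -1; a_1 = (-1)/(3/2) = -2/3
  n = 2: D(2) = 2(2 + 1/2) = 5; numerator = -1(-2/3) + 1(1) = 5/3; a_2 = (5/3)/(5) = 1/3
  n = 3: D(3) = 3(3 + 1/2) = 21/2; numerator = -1(1/3) + 1(-2/3) = -1; a_3 = (-1)/(21/2) = -2/21
  n = 4: D(4) = 4(4 + 1/2) = 18; numerator = -1(-2/21) + 1(1/3) = 3/7; a_4 = (3/7)/(18) = 1/42

r = 3/2; a_0 = 1; a_1 = -2/3; a_2 = 1/3; a_3 = -2/21; a_4 = 1/42


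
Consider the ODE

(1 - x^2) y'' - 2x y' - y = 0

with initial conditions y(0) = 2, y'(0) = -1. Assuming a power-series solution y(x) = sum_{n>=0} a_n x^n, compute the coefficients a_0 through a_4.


Ansatz: y(x) = sum_{n>=0} a_n x^n, so y'(x) = sum_{n>=1} n a_n x^(n-1) and y''(x) = sum_{n>=2} n(n-1) a_n x^(n-2).
Substitute into P(x) y'' + Q(x) y' + R(x) y = 0 with P(x) = 1 - x^2, Q(x) = -2x, R(x) = -1, and match powers of x.
Initial conditions: a_0 = 2, a_1 = -1.
Setting the coefficient of each power of x to zero and solving order by order (substituting the coefficients already found):
  x^0: 2 a_2 - a_0 = 0  ->  2 a_2 = a_0 = 2  ->  a_2 = 1
  x^1: 6 a_3 - 3 a_1 = 0  ->  6 a_3 = 3 a_1 = -3  ->  a_3 = -1/2
  x^2: 12 a_4 - 7 a_2 = 0  ->  12 a_4 = 7 a_2 = 7  ->  a_4 = 7/12
Truncated series: y(x) = 2 - x + x^2 - (1/2) x^3 + (7/12) x^4 + O(x^5).

a_0 = 2; a_1 = -1; a_2 = 1; a_3 = -1/2; a_4 = 7/12


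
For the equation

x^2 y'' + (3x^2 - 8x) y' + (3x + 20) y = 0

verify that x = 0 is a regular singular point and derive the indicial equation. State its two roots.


Divide by x^2 to reach normal form y'' + P_1(x) y' + P_2(x) y = 0 with P_1(x) = 3 - 8/x and P_2(x) = 3/x + 20/x^2.
x = 0 is a singular point because the y'-coefficient 3 - 8/x has a pole at x = 0 and the y-coefficient 3/x + 20/x^2 has a pole at x = 0.
It is a regular singular point because x P_1(x) = p(x) = 3x - 8 and x^2 P_2(x) = q(x) = 3x + 20 are polynomials, hence analytic at x = 0.
p(0) = -8,  q(0) = 20.
Indicial equation: r(r-1) + p(0) r + q(0) = 0, i.e. r^2 + (p(0) - 1) r + q(0) = 0, i.e. r^2 - 9 r + 20 = 0.
Discriminant: (-9)^2 - 4(20) = 1, so r = (9 ± 1)/2.
Solving: r_1 = 5, r_2 = 4.

indicial: r^2 - 9 r + 20 = 0; roots r_1 = 5, r_2 = 4


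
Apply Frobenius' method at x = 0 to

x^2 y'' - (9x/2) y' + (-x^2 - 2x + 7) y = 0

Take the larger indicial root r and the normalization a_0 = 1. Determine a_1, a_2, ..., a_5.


Write in Frobenius form y'' + (p(x)/x) y' + (q(x)/x^2) y = 0:
  p(x) = -9/2,  q(x) = -x^2 - 2x + 7.
Indicial equation: r(r-1) + (-9/2) r + (7) = 0 -> roots r_1 = 7/2, r_2 = 2.
Take r = r_1 = 7/2. Let y(x) = x^r sum_{n>=0} a_n x^n with a_0 = 1.
Substitute y = x^r sum a_n x^n and match x^{r+n}. The recurrence is
  D(n) a_n - 2 a_{n-1} - 1 a_{n-2} = 0,  where D(n) = (r+n)(r+n-1) + (-9/2)(r+n) + (7).
  a_n = [2 a_{n-1} + 1 a_{n-2}] / D(n).
Since the indicial polynomial factors as (r - r_1)(r - r_2), D(n) = (r_1 + n - r_1)(r_1 + n - r_2) = n(n + 3/2).
Evaluating step by step (a_0 = 1):
  n = 1: D(1) = 1(1 + 3/2) = 5/2; numerator = 2(1) = 2; a_1 = (2)/(5/2) = 4/5
  n = 2: D(2) = 2(2 + 3/2) = 7; numerator = 2(4/5) + 1(1) = 13/5; a_2 = (13/5)/(7) = 13/35
  n = 3: D(3) = 3(3 + 3/2) = 27/2; numerator = 2(13/35) + 1(4/5) = 54/35; a_3 = (54/35)/(27/2) = 4/35
  n = 4: D(4) = 4(4 + 3/2) = 22; numerator = 2(4/35) + 1(13/35) = 3/5; a_4 = (3/5)/(22) = 3/110
  n = 5: D(5) = 5(5 + 3/2) = 65/2; numerator = 2(3/110) + 1(4/35) = 13/77; a_5 = (13/77)/(65/2) = 2/385

r = 7/2; a_0 = 1; a_1 = 4/5; a_2 = 13/35; a_3 = 4/35; a_4 = 3/110; a_5 = 2/385


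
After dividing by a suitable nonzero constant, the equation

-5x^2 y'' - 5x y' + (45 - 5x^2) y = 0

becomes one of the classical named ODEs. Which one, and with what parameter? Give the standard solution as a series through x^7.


All three coefficients share the factor -5; dividing through by -5 gives  x^2 y'' + x y' + (x^2 - 9) y = 0.
This matches the Bessel equation x^2 y'' + x y' + (x^2 - nu^2) y = 0 with nu^2 = 9, so nu = 3; the solution bounded at x = 0 is J_3(x).
Frobenius at x = 0: indicial roots ±nu; for r = nu the recurrence k(k + 2nu) c_k = -c_{k-2} gives the standard series J_nu(x) = sum_{k>=0} (-1)^k / (k! (k+nu)!) (x/2)^(2k+nu). Evaluate the first 3 terms:
  k = 0: (-1)^0 / (0! * 3! * 2^3) x^3 = 1/(1*6*8) x^3 = (1/48) x^3
  k = 1: (-1)^1 / (1! * 4! * 2^5) x^5 = -1/(1*24*32) x^5 = (-1/768) x^5
  k = 2: (-1)^2 / (2! * 5! * 2^7) x^7 = 1/(2*120*128) x^7 = (1/30720) x^7
Hence J_3(x) = x^7/30720 - x^5/768 + x^3/48 + ....

J_3(x); series = x^7/30720 - x^5/768 + x^3/48


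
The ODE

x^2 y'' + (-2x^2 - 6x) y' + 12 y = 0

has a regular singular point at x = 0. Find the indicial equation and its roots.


Divide by x^2 to reach normal form y'' + P_1(x) y' + P_2(x) y = 0 with P_1(x) = -2 - 6/x and P_2(x) = 12/x^2.
x = 0 is a singular point because the y'-coefficient -2 - 6/x has a pole at x = 0 and the y-coefficient 12/x^2 has a pole at x = 0.
It is a regular singular point because x P_1(x) = p(x) = -2x - 6 and x^2 P_2(x) = q(x) = 12 are polynomials, hence analytic at x = 0.
p(0) = -6,  q(0) = 12.
Indicial equation: r(r-1) + p(0) r + q(0) = 0, i.e. r^2 + (p(0) - 1) r + q(0) = 0, i.e. r^2 - 7 r + 12 = 0.
Discriminant: (-7)^2 - 4(12) = 1, so r = (7 ± 1)/2.
Solving: r_1 = 4, r_2 = 3.

indicial: r^2 - 7 r + 12 = 0; roots r_1 = 4, r_2 = 3


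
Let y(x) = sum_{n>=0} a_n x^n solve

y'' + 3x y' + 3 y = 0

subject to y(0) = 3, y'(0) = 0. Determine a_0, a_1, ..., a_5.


Ansatz: y(x) = sum_{n>=0} a_n x^n, so y'(x) = sum_{n>=1} n a_n x^(n-1) and y''(x) = sum_{n>=2} n(n-1) a_n x^(n-2).
Substitute into P(x) y'' + Q(x) y' + R(x) y = 0 with P(x) = 1, Q(x) = 3x, R(x) = 3, and match powers of x.
Initial conditions: a_0 = 3, a_1 = 0.
Setting the coefficient of each power of x to zero and solving order by order (substituting the coefficients already found):
  x^0: 2 a_2 + 3 a_0 = 0  ->  2 a_2 = -3 a_0 = -9  ->  a_2 = -9/2
  x^1: 6 a_3 + 6 a_1 = 0  ->  6 a_3 = -6 a_1 = 0  ->  a_3 = 0
  x^2: 12 a_4 + 9 a_2 = 0  ->  12 a_4 = -9 a_2 = 81/2  ->  a_4 = 27/8
  x^3: 20 a_5 + 12 a_3 = 0  ->  20 a_5 = -12 a_3 = 0  ->  a_5 = 0
Truncated series: y(x) = 3 - (9/2) x^2 + (27/8) x^4 + O(x^6).

a_0 = 3; a_1 = 0; a_2 = -9/2; a_3 = 0; a_4 = 27/8; a_5 = 0


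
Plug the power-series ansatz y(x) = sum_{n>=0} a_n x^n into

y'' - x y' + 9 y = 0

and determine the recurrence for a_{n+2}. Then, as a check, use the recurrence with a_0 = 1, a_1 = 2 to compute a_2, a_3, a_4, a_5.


Substitute y = sum_n a_n x^n.
y''(x) has coefficient (n+2)(n+1) a_{n+2} at x^n;
-x y'(x) has coefficient -n a_n at x^n (shift);
9 y(x) has coefficient 9 a_n at x^n.
Matching x^n: (n+2)(n+1) a_{n+2} + (-n + 9) a_n = 0.
Thus a_{n+2} = (n - 9) / ((n+1)(n+2)) * a_n.

Check with a_0 = 1, a_1 = 2 (apply the recurrence for n = 0, 1, 2, 3): a_0 = 1, a_1 = 2, a_2 = -9/2, a_3 = -8/3, a_4 = 21/8, a_5 = 4/5.

a_(n+2) = (n - 9) / ((n+1)(n+2)) * a_n; check: a_0 = 1, a_1 = 2, a_2 = -9/2, a_3 = -8/3, a_4 = 21/8, a_5 = 4/5


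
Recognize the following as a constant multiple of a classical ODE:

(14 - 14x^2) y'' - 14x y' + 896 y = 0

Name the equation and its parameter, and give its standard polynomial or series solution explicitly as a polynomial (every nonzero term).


All three coefficients share the factor 14; dividing through by 14 gives  (1 - x^2) y'' - x y' + 64 y = 0.
This matches the Chebyshev equation (1 - x^2) y'' - x y' + n^2 y = 0 (note the -x y' term, not -2x y') with n^2 = 64, so n = 8; the polynomial solution is T_8(x).
With y = sum_k a_k x^k, matching x^k gives (k+2)(k+1) a_{k+2} = (k^2 - n^2) a_k = (k - 8)(k + 8) a_k. The right side vanishes at k = 8, so the series with the parity of 8 terminates at degree 8.
Standard normalization: leading coefficient of T_n is 2^(n-1), so a_8 = 2^7 = 128. Work downward with a_k = (k+1)(k+2) a_{k+2} / ((k - 8)(k + 8)):
  a_6 = (7)(8)(128) / ((6 - 8)(6 + 8)) = 7168/(-28) = -256
  a_4 = (5)(6)(-256) / ((4 - 8)(4 + 8)) = -7680/(-48) = 160
  a_2 = (3)(4)(160) / ((2 - 8)(2 + 8)) = 1920/(-60) = -32
  a_0 = (1)(2)(-32) / ((0 - 8)(0 + 8)) = -64/(-64) = 1
Hence T_8(x) = 128 x^8 - 256 x^6 + 160 x^4 - 32 x^2 + 1.

T_8(x); series = 128 x^8 - 256 x^6 + 160 x^4 - 32 x^2 + 1


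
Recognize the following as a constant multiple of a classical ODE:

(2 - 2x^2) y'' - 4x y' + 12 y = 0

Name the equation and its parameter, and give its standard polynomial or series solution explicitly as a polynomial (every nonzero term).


All three coefficients share the factor 2; dividing through by 2 gives  (1 - x^2) y'' - 2x y' + 6 y = 0.
This matches the Legendre equation (1 - x^2) y'' - 2x y' + n(n+1) y = 0 (note the -2x y' term) with n(n+1) = 6, so n = 2; the polynomial solution is P_2(x).
With y = sum_k a_k x^k, matching x^k gives (k+2)(k+1) a_{k+2} = [k(k+1) - n(n+1)] a_k = (k - 2)(k + 3) a_k. The right side vanishes at k = 2, so the series with the parity of 2 terminates at degree 2.
Standard normalization (P_n(1) = 1): leading coefficient (2n)!/(2^n (n!)^2) = 24/(4*4) = 3/2, so a_2 = 3/2. Work downward with a_k = (k+1)(k+2) a_{k+2} / ((k - 2)(k + 3)):
  a_0 = (1)(2)(3/2) / ((0 - 2)(0 + 3)) = 3/(-6) = -1/2
Hence P_2(x) = 3 x^2/2 - 1/2.

P_2(x); series = 3 x^2/2 - 1/2


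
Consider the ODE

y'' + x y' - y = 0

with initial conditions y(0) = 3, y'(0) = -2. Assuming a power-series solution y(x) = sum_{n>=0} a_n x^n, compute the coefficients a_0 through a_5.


Ansatz: y(x) = sum_{n>=0} a_n x^n, so y'(x) = sum_{n>=1} n a_n x^(n-1) and y''(x) = sum_{n>=2} n(n-1) a_n x^(n-2).
Substitute into P(x) y'' + Q(x) y' + R(x) y = 0 with P(x) = 1, Q(x) = x, R(x) = -1, and match powers of x.
Initial conditions: a_0 = 3, a_1 = -2.
Setting the coefficient of each power of x to zero and solving order by order (substituting the coefficients already found):
  x^0: 2 a_2 - a_0 = 0  ->  2 a_2 = a_0 = 3  ->  a_2 = 3/2
  x^1: 6 a_3 = 0  ->  a_3 = 0
  x^2: 12 a_4 + a_2 = 0  ->  12 a_4 = -a_2 = -3/2  ->  a_4 = -1/8
  x^3: 20 a_5 + 2 a_3 = 0  ->  20 a_5 = -2 a_3 = 0  ->  a_5 = 0
Truncated series: y(x) = 3 - 2 x + (3/2) x^2 - (1/8) x^4 + O(x^6).

a_0 = 3; a_1 = -2; a_2 = 3/2; a_3 = 0; a_4 = -1/8; a_5 = 0


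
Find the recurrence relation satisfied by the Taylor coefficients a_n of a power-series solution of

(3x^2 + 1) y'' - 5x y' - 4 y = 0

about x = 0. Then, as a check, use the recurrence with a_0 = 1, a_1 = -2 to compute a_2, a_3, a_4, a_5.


Substitute y = sum_n a_n x^n.
(1 + 3 x^2) y'' contributes (n+2)(n+1) a_{n+2} + 3 n(n-1) a_n at x^n.
-5 x y'(x) contributes -5 n a_n at x^n.
-4 y(x) contributes -4 a_n at x^n.
Matching x^n: (n+2)(n+1) a_{n+2} + (3 n(n-1) - 5 n - 4) a_n = 0.
Thus a_{n+2} = (-3 n(n-1) + 5 n + 4) / ((n+1)(n+2)) * a_n.

Check with a_0 = 1, a_1 = -2 (apply the recurrence for n = 0, 1, 2, 3): a_0 = 1, a_1 = -2, a_2 = 2, a_3 = -3, a_4 = 4/3, a_5 = -3/20.

a_(n+2) = (-3 n(n-1) + 5 n + 4) / ((n+1)(n+2)) * a_n; check: a_0 = 1, a_1 = -2, a_2 = 2, a_3 = -3, a_4 = 4/3, a_5 = -3/20


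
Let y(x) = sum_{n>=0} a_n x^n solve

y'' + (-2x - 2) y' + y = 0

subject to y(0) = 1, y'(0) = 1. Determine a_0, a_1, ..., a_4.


Ansatz: y(x) = sum_{n>=0} a_n x^n, so y'(x) = sum_{n>=1} n a_n x^(n-1) and y''(x) = sum_{n>=2} n(n-1) a_n x^(n-2).
Substitute into P(x) y'' + Q(x) y' + R(x) y = 0 with P(x) = 1, Q(x) = -2x - 2, R(x) = 1, and match powers of x.
Initial conditions: a_0 = 1, a_1 = 1.
Setting the coefficient of each power of x to zero and solving order by order (substituting the coefficients already found):
  x^0: 2 a_2 - 2 a_1 + a_0 = 0  ->  2 a_2 = 2 a_1 - a_0 = 1  ->  a_2 = 1/2
  x^1: 6 a_3 - 4 a_2 - a_1 = 0  ->  6 a_3 = 4 a_2 + a_1 = 3  ->  a_3 = 1/2
  x^2: 12 a_4 - 6 a_3 - 3 a_2 = 0  ->  12 a_4 = 6 a_3 + 3 a_2 = 9/2  ->  a_4 = 3/8
Truncated series: y(x) = 1 + x + (1/2) x^2 + (1/2) x^3 + (3/8) x^4 + O(x^5).

a_0 = 1; a_1 = 1; a_2 = 1/2; a_3 = 1/2; a_4 = 3/8


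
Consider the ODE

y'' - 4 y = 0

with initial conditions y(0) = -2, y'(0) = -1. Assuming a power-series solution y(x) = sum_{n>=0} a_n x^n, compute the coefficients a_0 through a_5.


Ansatz: y(x) = sum_{n>=0} a_n x^n, so y'(x) = sum_{n>=1} n a_n x^(n-1) and y''(x) = sum_{n>=2} n(n-1) a_n x^(n-2).
Substitute into P(x) y'' + Q(x) y' + R(x) y = 0 with P(x) = 1, Q(x) = 0, R(x) = -4, and match powers of x.
Initial conditions: a_0 = -2, a_1 = -1.
Setting the coefficient of each power of x to zero and solving order by order (substituting the coefficients already found):
  x^0: 2 a_2 - 4 a_0 = 0  ->  2 a_2 = 4 a_0 = -8  ->  a_2 = -4
  x^1: 6 a_3 - 4 a_1 = 0  ->  6 a_3 = 4 a_1 = -4  ->  a_3 = -2/3
  x^2: 12 a_4 - 4 a_2 = 0  ->  12 a_4 = 4 a_2 = -16  ->  a_4 = -4/3
  x^3: 20 a_5 - 4 a_3 = 0  ->  20 a_5 = 4 a_3 = -8/3  ->  a_5 = -2/15
Truncated series: y(x) = -2 - x - 4 x^2 - (2/3) x^3 - (4/3) x^4 - (2/15) x^5 + O(x^6).

a_0 = -2; a_1 = -1; a_2 = -4; a_3 = -2/3; a_4 = -4/3; a_5 = -2/15


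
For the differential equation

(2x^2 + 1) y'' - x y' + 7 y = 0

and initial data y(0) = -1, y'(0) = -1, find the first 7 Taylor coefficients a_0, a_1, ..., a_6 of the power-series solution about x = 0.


Ansatz: y(x) = sum_{n>=0} a_n x^n, so y'(x) = sum_{n>=1} n a_n x^(n-1) and y''(x) = sum_{n>=2} n(n-1) a_n x^(n-2).
Substitute into P(x) y'' + Q(x) y' + R(x) y = 0 with P(x) = 2x^2 + 1, Q(x) = -x, R(x) = 7, and match powers of x.
Initial conditions: a_0 = -1, a_1 = -1.
Setting the coefficient of each power of x to zero and solving order by order (substituting the coefficients already found):
  x^0: 2 a_2 + 7 a_0 = 0  ->  2 a_2 = -7 a_0 = 7  ->  a_2 = 7/2
  x^1: 6 a_3 + 6 a_1 = 0  ->  6 a_3 = -6 a_1 = 6  ->  a_3 = 1
  x^2: 12 a_4 + 9 a_2 = 0  ->  12 a_4 = -9 a_2 = -63/2  ->  a_4 = -21/8
  x^3: 20 a_5 + 16 a_3 = 0  ->  20 a_5 = -16 a_3 = -16  ->  a_5 = -4/5
  x^4: 30 a_6 + 27 a_4 = 0  ->  30 a_6 = -27 a_4 = 567/8  ->  a_6 = 189/80
Truncated series: y(x) = -1 - x + (7/2) x^2 + x^3 - (21/8) x^4 - (4/5) x^5 + (189/80) x^6 + O(x^7).

a_0 = -1; a_1 = -1; a_2 = 7/2; a_3 = 1; a_4 = -21/8; a_5 = -4/5; a_6 = 189/80


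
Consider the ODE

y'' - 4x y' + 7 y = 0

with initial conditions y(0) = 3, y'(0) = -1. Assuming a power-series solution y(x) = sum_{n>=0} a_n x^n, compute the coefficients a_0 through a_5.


Ansatz: y(x) = sum_{n>=0} a_n x^n, so y'(x) = sum_{n>=1} n a_n x^(n-1) and y''(x) = sum_{n>=2} n(n-1) a_n x^(n-2).
Substitute into P(x) y'' + Q(x) y' + R(x) y = 0 with P(x) = 1, Q(x) = -4x, R(x) = 7, and match powers of x.
Initial conditions: a_0 = 3, a_1 = -1.
Setting the coefficient of each power of x to zero and solving order by order (substituting the coefficients already found):
  x^0: 2 a_2 + 7 a_0 = 0  ->  2 a_2 = -7 a_0 = -21  ->  a_2 = -21/2
  x^1: 6 a_3 + 3 a_1 = 0  ->  6 a_3 = -3 a_1 = 3  ->  a_3 = 1/2
  x^2: 12 a_4 - a_2 = 0  ->  12 a_4 = a_2 = -21/2  ->  a_4 = -7/8
  x^3: 20 a_5 - 5 a_3 = 0  ->  20 a_5 = 5 a_3 = 5/2  ->  a_5 = 1/8
Truncated series: y(x) = 3 - x - (21/2) x^2 + (1/2) x^3 - (7/8) x^4 + (1/8) x^5 + O(x^6).

a_0 = 3; a_1 = -1; a_2 = -21/2; a_3 = 1/2; a_4 = -7/8; a_5 = 1/8


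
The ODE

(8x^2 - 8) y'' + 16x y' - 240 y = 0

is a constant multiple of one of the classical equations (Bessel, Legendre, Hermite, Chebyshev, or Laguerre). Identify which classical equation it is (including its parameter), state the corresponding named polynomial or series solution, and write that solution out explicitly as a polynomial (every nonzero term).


All three coefficients share the factor -8; dividing through by -8 gives  (1 - x^2) y'' - 2x y' + 30 y = 0.
This matches the Legendre equation (1 - x^2) y'' - 2x y' + n(n+1) y = 0 (note the -2x y' term) with n(n+1) = 30, so n = 5; the polynomial solution is P_5(x).
With y = sum_k a_k x^k, matching x^k gives (k+2)(k+1) a_{k+2} = [k(k+1) - n(n+1)] a_k = (k - 5)(k + 6) a_k. The right side vanishes at k = 5, so the series with the parity of 5 terminates at degree 5.
Standard normalization (P_n(1) = 1): leading coefficient (2n)!/(2^n (n!)^2) = 3628800/(32*14400) = 63/8, so a_5 = 63/8. Work downward with a_k = (k+1)(k+2) a_{k+2} / ((k - 5)(k + 6)):
  a_3 = (4)(5)(63/8) / ((3 - 5)(3 + 6)) = (315/2)/(-18) = -35/4
  a_1 = (2)(3)(-35/4) / ((1 - 5)(1 + 6)) = (-105/2)/(-28) = 15/8
Hence P_5(x) = 63 x^5/8 - 35 x^3/4 + 15 x/8.

P_5(x); series = 63 x^5/8 - 35 x^3/4 + 15 x/8


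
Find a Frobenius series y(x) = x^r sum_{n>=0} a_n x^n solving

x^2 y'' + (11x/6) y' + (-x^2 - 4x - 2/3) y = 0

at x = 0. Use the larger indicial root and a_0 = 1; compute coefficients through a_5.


Write in Frobenius form y'' + (p(x)/x) y' + (q(x)/x^2) y = 0:
  p(x) = 11/6,  q(x) = -x^2 - 4x - 2/3.
Indicial equation: r(r-1) + (11/6) r + (-2/3) = 0 -> roots r_1 = 1/2, r_2 = -4/3.
Take r = r_1 = 1/2. Let y(x) = x^r sum_{n>=0} a_n x^n with a_0 = 1.
Substitute y = x^r sum a_n x^n and match x^{r+n}. The recurrence is
  D(n) a_n - 4 a_{n-1} - 1 a_{n-2} = 0,  where D(n) = (r+n)(r+n-1) + (11/6)(r+n) + (-2/3).
  a_n = [4 a_{n-1} + 1 a_{n-2}] / D(n).
Since the indicial polynomial factors as (r - r_1)(r - r_2), D(n) = (r_1 + n - r_1)(r_1 + n - r_2) = n(n + 11/6).
Evaluating step by step (a_0 = 1):
  n = 1: D(1) = 1(1 + 11/6) = 17/6; numerator = 4(1) = 4; a_1 = (4)/(17/6) = 24/17
  n = 2: D(2) = 2(2 + 11/6) = 23/3; numerator = 4(24/17) + 1(1) = 113/17; a_2 = (113/17)/(23/3) = 339/391
  n = 3: D(3) = 3(3 + 11/6) = 29/2; numerator = 4(339/391) + 1(24/17) = 1908/391; a_3 = (1908/391)/(29/2) = 3816/11339
  n = 4: D(4) = 4(4 + 11/6) = 70/3; numerator = 4(3816/11339) + 1(339/391) = 25095/11339; a_4 = (25095/11339)/(70/3) = 2151/22678
  n = 5: D(5) = 5(5 + 11/6) = 205/6; numerator = 4(2151/22678) + 1(3816/11339) = 8118/11339; a_5 = (8118/11339)/(205/6) = 1188/56695

r = 1/2; a_0 = 1; a_1 = 24/17; a_2 = 339/391; a_3 = 3816/11339; a_4 = 2151/22678; a_5 = 1188/56695


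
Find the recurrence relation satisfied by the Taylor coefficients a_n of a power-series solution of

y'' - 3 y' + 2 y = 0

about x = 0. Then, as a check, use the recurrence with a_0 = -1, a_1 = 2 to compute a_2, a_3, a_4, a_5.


Substitute y = sum_n a_n x^n.
y''(x) has coefficient (n+2)(n+1) a_{n+2} at x^n;
-3 y'(x) has coefficient -3 (n+1) a_{n+1} at x^n;
2 y(x) has coefficient 2 a_n at x^n.
Matching x^n: (n+2)(n+1) a_{n+2} - 3 (n+1) a_{n+1} + 2 a_n = 0.
Thus a_{n+2} = [3 (n+1) a_{n+1} - 2 a_n] / ((n+1)(n+2)).

Check with a_0 = -1, a_1 = 2 (apply the recurrence for n = 0, 1, 2, 3): a_0 = -1, a_1 = 2, a_2 = 4, a_3 = 10/3, a_4 = 11/6, a_5 = 23/30.

a_(n+2) = [3 (n+1) a_(n+1) - 2 a_n] / ((n+1)(n+2)); check: a_0 = -1, a_1 = 2, a_2 = 4, a_3 = 10/3, a_4 = 11/6, a_5 = 23/30


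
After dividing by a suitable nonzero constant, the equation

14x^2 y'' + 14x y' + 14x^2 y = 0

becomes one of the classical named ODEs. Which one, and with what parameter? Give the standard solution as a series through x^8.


All three coefficients share the factor 14; dividing through by 14 gives  x^2 y'' + x y' + x^2 y = 0.
This matches the Bessel equation x^2 y'' + x y' + (x^2 - nu^2) y = 0 with nu^2 = 0, so nu = 0; the solution bounded at x = 0 is J_0(x).
Frobenius at x = 0: indicial roots ±nu; for r = nu the recurrence k(k + 2nu) c_k = -c_{k-2} gives the standard series J_nu(x) = sum_{k>=0} (-1)^k / (k! (k+nu)!) (x/2)^(2k+nu). Evaluate the first 5 terms:
  k = 0: (-1)^0 / (0! * 0! * 2^0) x^0 = 1/(1*1*1) x^0 = (1) x^0
  k = 1: (-1)^1 / (1! * 1! * 2^2) x^2 = -1/(1*1*4) x^2 = (-1/4) x^2
  k = 2: (-1)^2 / (2! * 2! * 2^4) x^4 = 1/(2*2*16) x^4 = (1/64) x^4
  k = 3: (-1)^3 / (3! * 3! * 2^6) x^6 = -1/(6*6*64) x^6 = (-1/2304) x^6
  k = 4: (-1)^4 / (4! * 4! * 2^8) x^8 = 1/(24*24*256) x^8 = (1/147456) x^8
Hence J_0(x) = x^8/147456 - x^6/2304 + x^4/64 - x^2/4 + 1 + ....

J_0(x); series = x^8/147456 - x^6/2304 + x^4/64 - x^2/4 + 1


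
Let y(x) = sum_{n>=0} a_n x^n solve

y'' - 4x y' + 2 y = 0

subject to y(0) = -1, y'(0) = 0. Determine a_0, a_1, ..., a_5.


Ansatz: y(x) = sum_{n>=0} a_n x^n, so y'(x) = sum_{n>=1} n a_n x^(n-1) and y''(x) = sum_{n>=2} n(n-1) a_n x^(n-2).
Substitute into P(x) y'' + Q(x) y' + R(x) y = 0 with P(x) = 1, Q(x) = -4x, R(x) = 2, and match powers of x.
Initial conditions: a_0 = -1, a_1 = 0.
Setting the coefficient of each power of x to zero and solving order by order (substituting the coefficients already found):
  x^0: 2 a_2 + 2 a_0 = 0  ->  2 a_2 = -2 a_0 = 2  ->  a_2 = 1
  x^1: 6 a_3 - 2 a_1 = 0  ->  6 a_3 = 2 a_1 = 0  ->  a_3 = 0
  x^2: 12 a_4 - 6 a_2 = 0  ->  12 a_4 = 6 a_2 = 6  ->  a_4 = 1/2
  x^3: 20 a_5 - 10 a_3 = 0  ->  20 a_5 = 10 a_3 = 0  ->  a_5 = 0
Truncated series: y(x) = -1 + x^2 + (1/2) x^4 + O(x^6).

a_0 = -1; a_1 = 0; a_2 = 1; a_3 = 0; a_4 = 1/2; a_5 = 0


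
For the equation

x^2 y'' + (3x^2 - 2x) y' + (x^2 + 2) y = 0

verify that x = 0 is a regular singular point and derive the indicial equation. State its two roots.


Divide by x^2 to reach normal form y'' + P_1(x) y' + P_2(x) y = 0 with P_1(x) = 3 - 2/x and P_2(x) = 1 + 2/x^2.
x = 0 is a singular point because the y'-coefficient 3 - 2/x has a pole at x = 0 and the y-coefficient 1 + 2/x^2 has a pole at x = 0.
It is a regular singular point because x P_1(x) = p(x) = 3x - 2 and x^2 P_2(x) = q(x) = x^2 + 2 are polynomials, hence analytic at x = 0.
p(0) = -2,  q(0) = 2.
Indicial equation: r(r-1) + p(0) r + q(0) = 0, i.e. r^2 + (p(0) - 1) r + q(0) = 0, i.e. r^2 - 3 r + 2 = 0.
Discriminant: (-3)^2 - 4(2) = 1, so r = (3 ± 1)/2.
Solving: r_1 = 2, r_2 = 1.

indicial: r^2 - 3 r + 2 = 0; roots r_1 = 2, r_2 = 1


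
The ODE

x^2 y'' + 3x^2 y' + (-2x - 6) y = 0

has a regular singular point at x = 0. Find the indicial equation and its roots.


Divide by x^2 to reach normal form y'' + P_1(x) y' + P_2(x) y = 0 with P_1(x) = 3 and P_2(x) = -2/x - 6/x^2.
x = 0 is a singular point because the y-coefficient -2/x - 6/x^2 has a pole at x = 0.
It is a regular singular point because x P_1(x) = p(x) = 3x and x^2 P_2(x) = q(x) = -2x - 6 are polynomials, hence analytic at x = 0.
p(0) = 0,  q(0) = -6.
Indicial equation: r(r-1) + p(0) r + q(0) = 0, i.e. r^2 + (p(0) - 1) r + q(0) = 0, i.e. r^2 - 1 r - 6 = 0.
Discriminant: (-1)^2 - 4(-6) = 25, so r = (1 ± 5)/2.
Solving: r_1 = 3, r_2 = -2.

indicial: r^2 - 1 r - 6 = 0; roots r_1 = 3, r_2 = -2


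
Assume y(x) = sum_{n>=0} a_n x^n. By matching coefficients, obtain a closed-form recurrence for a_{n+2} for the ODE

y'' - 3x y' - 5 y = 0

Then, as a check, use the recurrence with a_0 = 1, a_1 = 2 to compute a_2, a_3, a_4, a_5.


Substitute y = sum_n a_n x^n.
y''(x) has coefficient (n+2)(n+1) a_{n+2} at x^n;
-3 x y'(x) has coefficient -3 n a_n at x^n (shift);
-5 y(x) has coefficient -5 a_n at x^n.
Matching x^n: (n+2)(n+1) a_{n+2} + (-3n - 5) a_n = 0.
Thus a_{n+2} = (3n + 5) / ((n+1)(n+2)) * a_n.

Check with a_0 = 1, a_1 = 2 (apply the recurrence for n = 0, 1, 2, 3): a_0 = 1, a_1 = 2, a_2 = 5/2, a_3 = 8/3, a_4 = 55/24, a_5 = 28/15.

a_(n+2) = (3n + 5) / ((n+1)(n+2)) * a_n; check: a_0 = 1, a_1 = 2, a_2 = 5/2, a_3 = 8/3, a_4 = 55/24, a_5 = 28/15


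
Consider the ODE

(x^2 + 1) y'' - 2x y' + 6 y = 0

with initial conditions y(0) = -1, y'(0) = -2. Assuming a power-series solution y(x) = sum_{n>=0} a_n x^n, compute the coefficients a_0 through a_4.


Ansatz: y(x) = sum_{n>=0} a_n x^n, so y'(x) = sum_{n>=1} n a_n x^(n-1) and y''(x) = sum_{n>=2} n(n-1) a_n x^(n-2).
Substitute into P(x) y'' + Q(x) y' + R(x) y = 0 with P(x) = x^2 + 1, Q(x) = -2x, R(x) = 6, and match powers of x.
Initial conditions: a_0 = -1, a_1 = -2.
Setting the coefficient of each power of x to zero and solving order by order (substituting the coefficients already found):
  x^0: 2 a_2 + 6 a_0 = 0  ->  2 a_2 = -6 a_0 = 6  ->  a_2 = 3
  x^1: 6 a_3 + 4 a_1 = 0  ->  6 a_3 = -4 a_1 = 8  ->  a_3 = 4/3
  x^2: 12 a_4 + 4 a_2 = 0  ->  12 a_4 = -4 a_2 = -12  ->  a_4 = -1
Truncated series: y(x) = -1 - 2 x + 3 x^2 + (4/3) x^3 - x^4 + O(x^5).

a_0 = -1; a_1 = -2; a_2 = 3; a_3 = 4/3; a_4 = -1


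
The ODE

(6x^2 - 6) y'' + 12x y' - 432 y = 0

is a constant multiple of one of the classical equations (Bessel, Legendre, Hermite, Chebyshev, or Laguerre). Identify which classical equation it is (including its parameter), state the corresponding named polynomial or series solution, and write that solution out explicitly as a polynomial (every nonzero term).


All three coefficients share the factor -6; dividing through by -6 gives  (1 - x^2) y'' - 2x y' + 72 y = 0.
This matches the Legendre equation (1 - x^2) y'' - 2x y' + n(n+1) y = 0 (note the -2x y' term) with n(n+1) = 72, so n = 8; the polynomial solution is P_8(x).
With y = sum_k a_k x^k, matching x^k gives (k+2)(k+1) a_{k+2} = [k(k+1) - n(n+1)] a_k = (k - 8)(k + 9) a_k. The right side vanishes at k = 8, so the series with the parity of 8 terminates at degree 8.
Standard normalization (P_n(1) = 1): leading coefficient (2n)!/(2^n (n!)^2) = 20922789888000/(256*1625702400) = 6435/128, so a_8 = 6435/128. Work downward with a_k = (k+1)(k+2) a_{k+2} / ((k - 8)(k + 9)):
  a_6 = (7)(8)(6435/128) / ((6 - 8)(6 + 9)) = (45045/16)/(-30) = -3003/32
  a_4 = (5)(6)(-3003/32) / ((4 - 8)(4 + 9)) = (-45045/16)/(-52) = 3465/64
  a_2 = (3)(4)(3465/64) / ((2 - 8)(2 + 9)) = (10395/16)/(-66) = -315/32
  a_0 = (1)(2)(-315/32) / ((0 - 8)(0 + 9)) = (-315/16)/(-72) = 35/128
Hence P_8(x) = 6435 x^8/128 - 3003 x^6/32 + 3465 x^4/64 - 315 x^2/32 + 35/128.

P_8(x); series = 6435 x^8/128 - 3003 x^6/32 + 3465 x^4/64 - 315 x^2/32 + 35/128


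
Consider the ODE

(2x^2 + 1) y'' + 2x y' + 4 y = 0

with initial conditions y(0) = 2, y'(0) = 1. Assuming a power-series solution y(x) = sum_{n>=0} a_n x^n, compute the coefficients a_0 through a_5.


Ansatz: y(x) = sum_{n>=0} a_n x^n, so y'(x) = sum_{n>=1} n a_n x^(n-1) and y''(x) = sum_{n>=2} n(n-1) a_n x^(n-2).
Substitute into P(x) y'' + Q(x) y' + R(x) y = 0 with P(x) = 2x^2 + 1, Q(x) = 2x, R(x) = 4, and match powers of x.
Initial conditions: a_0 = 2, a_1 = 1.
Setting the coefficient of each power of x to zero and solving order by order (substituting the coefficients already found):
  x^0: 2 a_2 + 4 a_0 = 0  ->  2 a_2 = -4 a_0 = -8  ->  a_2 = -4
  x^1: 6 a_3 + 6 a_1 = 0  ->  6 a_3 = -6 a_1 = -6  ->  a_3 = -1
  x^2: 12 a_4 + 12 a_2 = 0  ->  12 a_4 = -12 a_2 = 48  ->  a_4 = 4
  x^3: 20 a_5 + 22 a_3 = 0  ->  20 a_5 = -22 a_3 = 22  ->  a_5 = 11/10
Truncated series: y(x) = 2 + x - 4 x^2 - x^3 + 4 x^4 + (11/10) x^5 + O(x^6).

a_0 = 2; a_1 = 1; a_2 = -4; a_3 = -1; a_4 = 4; a_5 = 11/10


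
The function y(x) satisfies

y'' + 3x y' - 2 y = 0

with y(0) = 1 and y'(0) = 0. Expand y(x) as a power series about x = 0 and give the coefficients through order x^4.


Ansatz: y(x) = sum_{n>=0} a_n x^n, so y'(x) = sum_{n>=1} n a_n x^(n-1) and y''(x) = sum_{n>=2} n(n-1) a_n x^(n-2).
Substitute into P(x) y'' + Q(x) y' + R(x) y = 0 with P(x) = 1, Q(x) = 3x, R(x) = -2, and match powers of x.
Initial conditions: a_0 = 1, a_1 = 0.
Setting the coefficient of each power of x to zero and solving order by order (substituting the coefficients already found):
  x^0: 2 a_2 - 2 a_0 = 0  ->  2 a_2 = 2 a_0 = 2  ->  a_2 = 1
  x^1: 6 a_3 + a_1 = 0  ->  6 a_3 = -a_1 = 0  ->  a_3 = 0
  x^2: 12 a_4 + 4 a_2 = 0  ->  12 a_4 = -4 a_2 = -4  ->  a_4 = -1/3
Truncated series: y(x) = 1 + x^2 - (1/3) x^4 + O(x^5).

a_0 = 1; a_1 = 0; a_2 = 1; a_3 = 0; a_4 = -1/3


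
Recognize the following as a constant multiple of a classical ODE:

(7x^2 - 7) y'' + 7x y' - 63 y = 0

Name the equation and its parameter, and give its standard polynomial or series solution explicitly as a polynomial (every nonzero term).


All three coefficients share the factor -7; dividing through by -7 gives  (1 - x^2) y'' - x y' + 9 y = 0.
This matches the Chebyshev equation (1 - x^2) y'' - x y' + n^2 y = 0 (note the -x y' term, not -2x y') with n^2 = 9, so n = 3; the polynomial solution is T_3(x).
With y = sum_k a_k x^k, matching x^k gives (k+2)(k+1) a_{k+2} = (k^2 - n^2) a_k = (k - 3)(k + 3) a_k. The right side vanishes at k = 3, so the series with the parity of 3 terminates at degree 3.
Standard normalization: leading coefficient of T_n is 2^(n-1), so a_3 = 2^2 = 4. Work downward with a_k = (k+1)(k+2) a_{k+2} / ((k - 3)(k + 3)):
  a_1 = (2)(3)(4) / ((1 - 3)(1 + 3)) = 24/(-8) = -3
Hence T_3(x) = 4 x^3 - 3 x.

T_3(x); series = 4 x^3 - 3 x


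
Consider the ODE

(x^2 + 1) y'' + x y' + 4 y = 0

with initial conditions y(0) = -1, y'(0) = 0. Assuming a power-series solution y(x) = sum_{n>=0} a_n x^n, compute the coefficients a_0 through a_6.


Ansatz: y(x) = sum_{n>=0} a_n x^n, so y'(x) = sum_{n>=1} n a_n x^(n-1) and y''(x) = sum_{n>=2} n(n-1) a_n x^(n-2).
Substitute into P(x) y'' + Q(x) y' + R(x) y = 0 with P(x) = x^2 + 1, Q(x) = x, R(x) = 4, and match powers of x.
Initial conditions: a_0 = -1, a_1 = 0.
Setting the coefficient of each power of x to zero and solving order by order (substituting the coefficients already found):
  x^0: 2 a_2 + 4 a_0 = 0  ->  2 a_2 = -4 a_0 = 4  ->  a_2 = 2
  x^1: 6 a_3 + 5 a_1 = 0  ->  6 a_3 = -5 a_1 = 0  ->  a_3 = 0
  x^2: 12 a_4 + 8 a_2 = 0  ->  12 a_4 = -8 a_2 = -16  ->  a_4 = -4/3
  x^3: 20 a_5 + 13 a_3 = 0  ->  20 a_5 = -13 a_3 = 0  ->  a_5 = 0
  x^4: 30 a_6 + 20 a_4 = 0  ->  30 a_6 = -20 a_4 = 80/3  ->  a_6 = 8/9
Truncated series: y(x) = -1 + 2 x^2 - (4/3) x^4 + (8/9) x^6 + O(x^7).

a_0 = -1; a_1 = 0; a_2 = 2; a_3 = 0; a_4 = -4/3; a_5 = 0; a_6 = 8/9
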